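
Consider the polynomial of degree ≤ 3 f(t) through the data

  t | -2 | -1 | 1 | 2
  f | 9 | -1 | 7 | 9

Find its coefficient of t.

L_0(t) = (t + 1)(t - 1)(t - 2) / [-12] = -(1/12)t^3 + (1/6)t^2 + (1/12)t - 1/6
L_1(t) = (t + 2)(t - 1)(t - 2) / [6] = (1/6)t^3 - (1/6)t^2 - (2/3)t + 2/3
L_2(t) = (t + 2)(t + 1)(t - 2) / [-6] = -(1/6)t^3 - (1/6)t^2 + (2/3)t + 2/3
L_3(t) = (t + 2)(t + 1)(t - 1) / [12] = (1/12)t^3 + (1/6)t^2 - (1/12)t - 1/6
f(t) = 9·L_0 + (-1)·L_1 + 7·L_2 + 9·L_3
Only the coefficient of t is needed; take it from each L_i and combine:
9·(1/12) + (-1)·(-2/3) + 7·(2/3) + 9·(-1/12) = 16/3

16/3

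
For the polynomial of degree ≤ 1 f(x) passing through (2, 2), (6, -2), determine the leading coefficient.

L_0(x) = (x - 6) / [-4] = -(1/4)x + 3/2
L_1(x) = (x - 2) / [4] = (1/4)x - 1/2
f(x) = 2·L_0 + (-2)·L_1
Only the coefficient of x is needed; take it from each L_i and combine:
2·(-1/4) + (-2)·(1/4) = -1

-1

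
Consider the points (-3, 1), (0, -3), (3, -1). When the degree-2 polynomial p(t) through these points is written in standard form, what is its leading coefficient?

Build the Lagrange basis polynomials:
L_0(t) = t(t - 3) / [18] = (1/18)t^2 - (1/6)t
L_1(t) = (t + 3)(t - 3) / [-9] = -(1/9)t^2 + 1
L_2(t) = (t + 3)t / [18] = (1/18)t^2 + (1/6)t
p(t) = 1·L_0 + (-3)·L_1 + (-1)·L_2
Only the coefficient of t^2 is needed; take it from each L_i and combine:
1·(1/18) + (-3)·(-1/9) + (-1)·(1/18) = 1/3

1/3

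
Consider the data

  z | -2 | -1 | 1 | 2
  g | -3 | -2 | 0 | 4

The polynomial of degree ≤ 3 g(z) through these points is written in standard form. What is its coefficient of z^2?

1/2

Build the Lagrange basis polynomials:
L_0(z) = (z + 1)(z - 1)(z - 2) / [-12] = -(1/12)z^3 + (1/6)z^2 + (1/12)z - 1/6
L_1(z) = (z + 2)(z - 1)(z - 2) / [6] = (1/6)z^3 - (1/6)z^2 - (2/3)z + 2/3
L_2(z) = (z + 2)(z + 1)(z - 2) / [-6] = -(1/6)z^3 - (1/6)z^2 + (2/3)z + 2/3
L_3(z) = (z + 2)(z + 1)(z - 1) / [12] = (1/12)z^3 + (1/6)z^2 - (1/12)z - 1/6
g(z) = (-3)·L_0 + (-2)·L_1 + 0·L_2 + 4·L_3
Only the coefficient of z^2 is needed; take it from each L_i and combine:
(-3)·(1/6) + (-2)·(-1/6) + 0·(-1/6) + 4·(1/6) = 1/2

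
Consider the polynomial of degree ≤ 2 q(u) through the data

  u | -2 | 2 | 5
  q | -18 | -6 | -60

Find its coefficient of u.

3

L_0(u) = (u - 2)(u - 5) / [28] = (1/28)u^2 - (1/4)u + 5/14
L_1(u) = (u + 2)(u - 5) / [-12] = -(1/12)u^2 + (1/4)u + 5/6
L_2(u) = (u + 2)(u - 2) / [21] = (1/21)u^2 - 4/21
q(u) = (-18)·L_0 + (-6)·L_1 + (-60)·L_2
Only the coefficient of u is needed; take it from each L_i and combine:
(-18)·(-1/4) + (-6)·(1/4) + (-60)·(0) = 3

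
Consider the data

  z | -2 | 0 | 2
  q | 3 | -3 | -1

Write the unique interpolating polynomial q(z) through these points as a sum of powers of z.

Newton's divided differences:
q[-2,0] = (-3 - 3) / (0 - (-2)) = -3
q[0,2] = (-1 - (-3)) / (2 - 0) = 1
q[-2,0,2] = (1 - (-3)) / (2 - (-2)) = 1
q(z) = 3 + (-3)·(z + 2) + 1·(z + 2)z
Expanding: q(z) = z^2 - z - 3

q(z) = z^2 - z - 3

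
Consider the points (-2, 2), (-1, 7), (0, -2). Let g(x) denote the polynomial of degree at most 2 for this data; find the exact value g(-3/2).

25/4

Evaluate each Lagrange basis at x = -3/2:
L_0(-3/2) = (-1/2)·(-3/2)/[(-1)·(-2)] = 3/8
L_1(-3/2) = (1/2)·(-3/2)/[(1)·(-1)] = 3/4
L_2(-3/2) = (1/2)·(-1/2)/[(2)·(1)] = -1/8
Sum: 2·(3/8) + 7·(3/4) + (-2)·(-1/8) = 25/4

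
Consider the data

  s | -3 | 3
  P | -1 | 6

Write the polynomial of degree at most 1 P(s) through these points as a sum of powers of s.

L_0(s) = (s - 3) / [-6] = -(1/6)s + 1/2
L_1(s) = (s + 3) / [6] = (1/6)s + 1/2
P(s) = (-1)·L_0 + 6·L_1
  (-1)·L_0(s) = (1/6)s - 1/2
  6·L_1(s) = s + 3
Adding term by term: (7/6)s + 5/2

P(s) = (7/6)s + 5/2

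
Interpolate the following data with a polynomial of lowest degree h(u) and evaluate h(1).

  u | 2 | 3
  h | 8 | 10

6

Evaluate each Lagrange basis at u = 1:
L_0(1) = (-2)/[(-1)] = 2
L_1(1) = (-1)/[(1)] = -1
Sum: 8·(2) + 10·(-1) = 6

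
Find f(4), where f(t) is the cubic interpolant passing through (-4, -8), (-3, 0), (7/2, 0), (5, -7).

-301/135

Using Newton's divided-difference form:
f[-4,-3] = (0 - (-8)) / (-3 - (-4)) = 8
f[-3,7/2] = (0 - 0) / (7/2 - (-3)) = 0
f[7/2,5] = (-7 - 0) / (5 - 7/2) = -14/3
f[-4,-3,7/2] = (0 - 8) / (7/2 - (-4)) = -16/15
f[-3,7/2,5] = (-14/3 - 0) / (5 - (-3)) = -7/12
f[-4,-3,7/2,5] = (-7/12 - (-16/15)) / (5 - (-4)) = 29/540
f(4) = -8 + 8·(8) + (-16/15)·(8)·(7) + (29/540)·(8)·(7)·(1/2) = -301/135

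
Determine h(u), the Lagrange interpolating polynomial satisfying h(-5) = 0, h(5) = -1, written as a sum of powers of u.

Build the Lagrange basis polynomials:
L_0(u) = (u - 5) / [-10] = -(1/10)u + 1/2
L_1(u) = (u + 5) / [10] = (1/10)u + 1/2
h(u) = 0·L_0 + (-1)·L_1
  0·L_0(u) = 0
  (-1)·L_1(u) = -(1/10)u - 1/2
Adding term by term: -(1/10)u - 1/2

h(u) = -(1/10)u - 1/2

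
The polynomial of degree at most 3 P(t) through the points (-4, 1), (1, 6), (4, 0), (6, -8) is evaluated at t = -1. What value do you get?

247/40

L_0(-1) = (-2)·(-5)·(-7)/[(-5)·(-8)·(-10)] = 7/40
L_1(-1) = (3)·(-5)·(-7)/[(5)·(-3)·(-5)] = 7/5
L_2(-1) = (3)·(-2)·(-7)/[(8)·(3)·(-2)] = -7/8
L_3(-1) = (3)·(-2)·(-5)/[(10)·(5)·(2)] = 3/10
Sum: 1·(7/40) + 6·(7/5) + 0 + (-8)·(3/10) = 247/40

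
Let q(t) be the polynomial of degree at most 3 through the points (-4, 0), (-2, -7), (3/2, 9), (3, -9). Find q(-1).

Using Newton's divided-difference form:
q[-4,-2] = (-7 - 0) / (-2 - (-4)) = -7/2
q[-2,3/2] = (9 - (-7)) / (3/2 - (-2)) = 32/7
q[3/2,3] = (-9 - 9) / (3 - 3/2) = -12
q[-4,-2,3/2] = (32/7 - (-7/2)) / (3/2 - (-4)) = 113/77
q[-2,3/2,3] = (-12 - 32/7) / (3 - (-2)) = -116/35
q[-4,-2,3/2,3] = (-116/35 - 113/77) / (3 - (-4)) = -263/385
q(-1) = 0 + (-7/2)·(3) + (113/77)·(3)·(1) + (-263/385)·(3)·(1)·(-5/2) = -75/77

-75/77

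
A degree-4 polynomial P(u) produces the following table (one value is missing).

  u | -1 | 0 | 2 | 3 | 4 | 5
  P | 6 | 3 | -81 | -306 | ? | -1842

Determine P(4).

-829

The 5 known values determine P uniquely (degree ≤ 4).
L_0(4) = (4)·(2)·(1)·(-1)/[(-1)·(-3)·(-4)·(-6)] = -1/9
L_1(4) = (5)·(2)·(1)·(-1)/[(1)·(-2)·(-3)·(-5)] = 1/3
L_2(4) = (5)·(4)·(1)·(-1)/[(3)·(2)·(-1)·(-3)] = -10/9
L_3(4) = (5)·(4)·(2)·(-1)/[(4)·(3)·(1)·(-2)] = 5/3
L_4(4) = (5)·(4)·(2)·(1)/[(6)·(5)·(3)·(2)] = 2/9
Sum: 6·(-1/9) + 3·(1/3) + (-81)·(-10/9) + (-306)·(5/3) + (-1842)·(2/9) = -829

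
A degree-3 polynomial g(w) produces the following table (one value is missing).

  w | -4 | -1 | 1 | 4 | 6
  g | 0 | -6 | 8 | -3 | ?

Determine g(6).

The 4 known values determine g uniquely (degree ≤ 3).
Evaluate each Lagrange basis at w = 6:
L_0(6) = (7)·(5)·(2)/[(-3)·(-5)·(-8)] = -7/12
L_1(6) = (10)·(5)·(2)/[(3)·(-2)·(-5)] = 10/3
L_2(6) = (10)·(7)·(2)/[(5)·(2)·(-3)] = -14/3
L_3(6) = (10)·(7)·(5)/[(8)·(5)·(3)] = 35/12
Sum: 0 + (-6)·(10/3) + 8·(-14/3) + (-3)·(35/12) = -793/12

-793/12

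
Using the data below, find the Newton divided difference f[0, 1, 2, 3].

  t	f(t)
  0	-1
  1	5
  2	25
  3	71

f[0,1] = (5 - (-1)) / (1 - 0) = 6
f[1,2] = (25 - 5) / (2 - 1) = 20
f[2,3] = (71 - 25) / (3 - 2) = 46
f[0,1,2] = (20 - 6) / (2 - 0) = 7
f[1,2,3] = (46 - 20) / (3 - 1) = 13
f[0,1,2,3] = (13 - 7) / (3 - 0) = 2

2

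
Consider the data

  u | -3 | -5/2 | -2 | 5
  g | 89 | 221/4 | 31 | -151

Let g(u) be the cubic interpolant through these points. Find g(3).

Evaluate each Lagrange basis at u = 3:
L_0(3) = (11/2)·(5)·(-2)/[(-1/2)·(-1)·(-8)] = 55/4
L_1(3) = (6)·(5)·(-2)/[(1/2)·(-1/2)·(-15/2)] = -32
L_2(3) = (6)·(11/2)·(-2)/[(1)·(1/2)·(-7)] = 132/7
L_3(3) = (6)·(11/2)·(5)/[(8)·(15/2)·(7)] = 11/28
Sum: 89·(55/4) + 221/4·(-32) + 31·(132/7) + (-151)·(11/28) = -19

-19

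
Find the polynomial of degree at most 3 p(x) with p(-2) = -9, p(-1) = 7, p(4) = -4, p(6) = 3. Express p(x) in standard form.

L_0(x) = (x + 1)(x - 4)(x - 6) / [-48] = -(1/48)x^3 + (3/16)x^2 - (7/24)x - 1/2
L_1(x) = (x + 2)(x - 4)(x - 6) / [35] = (1/35)x^3 - (8/35)x^2 + (4/35)x + 48/35
L_2(x) = (x + 2)(x + 1)(x - 6) / [-60] = -(1/60)x^3 + (1/20)x^2 + (4/15)x + 1/5
L_3(x) = (x + 2)(x + 1)(x - 4) / [112] = (1/112)x^3 - (1/112)x^2 - (5/56)x - 1/14
p(x) = (-9)·L_0 + 7·L_1 + (-4)·L_2 + 3·L_3
  (-9)·L_0(x) = (3/16)x^3 - (27/16)x^2 + (21/8)x + 9/2
  7·L_1(x) = (1/5)x^3 - (8/5)x^2 + (4/5)x + 48/5
  (-4)·L_2(x) = (1/15)x^3 - (1/5)x^2 - (16/15)x - 4/5
  3·L_3(x) = (3/112)x^3 - (3/112)x^2 - (15/56)x - 3/14
Adding term by term: (101/210)x^3 - (123/35)x^2 + (439/210)x + 458/35

p(x) = (101/210)x^3 - (123/35)x^2 + (439/210)x + 458/35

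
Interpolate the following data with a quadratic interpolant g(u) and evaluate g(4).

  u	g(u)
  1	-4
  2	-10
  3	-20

Using Newton's divided-difference form:
g[1,2] = (-10 - (-4)) / (2 - 1) = -6
g[2,3] = (-20 - (-10)) / (3 - 2) = -10
g[1,2,3] = (-10 - (-6)) / (3 - 1) = -2
g(4) = -4 + (-6)·(3) + (-2)·(3)·(2) = -34

-34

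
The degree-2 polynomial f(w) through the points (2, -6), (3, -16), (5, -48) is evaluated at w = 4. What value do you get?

-30

Evaluate each Lagrange basis at w = 4:
L_0(4) = (1)·(-1)/[(-1)·(-3)] = -1/3
L_1(4) = (2)·(-1)/[(1)·(-2)] = 1
L_2(4) = (2)·(1)/[(3)·(2)] = 1/3
Sum: (-6)·(-1/3) + (-16)·(1) + (-48)·(1/3) = -30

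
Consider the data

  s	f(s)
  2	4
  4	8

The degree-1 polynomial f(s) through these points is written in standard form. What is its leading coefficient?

2

Build the Lagrange basis polynomials:
L_0(s) = (s - 4) / [-2] = -(1/2)s + 2
L_1(s) = (s - 2) / [2] = (1/2)s - 1
f(s) = 4·L_0 + 8·L_1
Only the coefficient of s is needed; take it from each L_i and combine:
4·(-1/2) + 8·(1/2) = 2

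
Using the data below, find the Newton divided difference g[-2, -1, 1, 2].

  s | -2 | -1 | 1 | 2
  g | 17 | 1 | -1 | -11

-2

g[-2,-1] = (1 - 17) / (-1 - (-2)) = -16
g[-1,1] = (-1 - 1) / (1 - (-1)) = -1
g[1,2] = (-11 - (-1)) / (2 - 1) = -10
g[-2,-1,1] = (-1 - (-16)) / (1 - (-2)) = 5
g[-1,1,2] = (-10 - (-1)) / (2 - (-1)) = -3
g[-2,-1,1,2] = (-3 - 5) / (2 - (-2)) = -2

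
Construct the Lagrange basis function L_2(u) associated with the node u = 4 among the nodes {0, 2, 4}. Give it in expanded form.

L_2(u) = u(u - 2) / [(4)·(2)]
       = (u^2 - 2u) / (8)

L_2(u) = (1/8)u^2 - (1/4)u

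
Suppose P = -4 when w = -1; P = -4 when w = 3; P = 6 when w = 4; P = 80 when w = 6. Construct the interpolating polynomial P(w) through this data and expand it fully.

P(w) = w^3 - 4w^2 + w + 2

Newton's divided differences:
P[-1,3] = (-4 - (-4)) / (3 - (-1)) = 0
P[3,4] = (6 - (-4)) / (4 - 3) = 10
P[4,6] = (80 - 6) / (6 - 4) = 37
P[-1,3,4] = (10 - 0) / (4 - (-1)) = 2
P[3,4,6] = (37 - 10) / (6 - 3) = 9
P[-1,3,4,6] = (9 - 2) / (6 - (-1)) = 1
P(w) = -4 + 2·(w + 1)(w - 3) + 1·(w + 1)(w - 3)(w - 4)
Expanding: P(w) = w^3 - 4w^2 + w + 2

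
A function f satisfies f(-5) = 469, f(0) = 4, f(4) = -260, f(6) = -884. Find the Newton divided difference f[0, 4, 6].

f[0,4] = (-260 - 4) / (4 - 0) = -66
f[4,6] = (-884 - (-260)) / (6 - 4) = -312
f[0,4,6] = (-312 - (-66)) / (6 - 0) = -41

-41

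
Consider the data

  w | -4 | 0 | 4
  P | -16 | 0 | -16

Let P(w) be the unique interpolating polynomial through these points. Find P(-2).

-4

Evaluate each Lagrange basis at w = -2:
L_0(-2) = (-2)·(-6)/[(-4)·(-8)] = 3/8
L_1(-2) = (2)·(-6)/[(4)·(-4)] = 3/4
L_2(-2) = (2)·(-2)/[(8)·(4)] = -1/8
Sum: (-16)·(3/8) + 0 + (-16)·(-1/8) = -4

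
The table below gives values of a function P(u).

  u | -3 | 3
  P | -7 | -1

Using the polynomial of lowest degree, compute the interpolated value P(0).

-4

L_0(0) = (-3)/[(-6)] = 1/2
L_1(0) = (3)/[(6)] = 1/2
Sum: (-7)·(1/2) + (-1)·(1/2) = -4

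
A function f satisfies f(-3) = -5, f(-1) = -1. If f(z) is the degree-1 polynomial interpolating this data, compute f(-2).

-3

Evaluate each Lagrange basis at z = -2:
L_0(-2) = (-1)/[(-2)] = 1/2
L_1(-2) = (1)/[(2)] = 1/2
Sum: (-5)·(1/2) + (-1)·(1/2) = -3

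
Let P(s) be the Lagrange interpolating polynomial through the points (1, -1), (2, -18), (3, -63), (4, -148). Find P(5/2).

-145/4

Evaluate each Lagrange basis at s = 5/2:
L_0(5/2) = (1/2)·(-1/2)·(-3/2)/[(-1)·(-2)·(-3)] = -1/16
L_1(5/2) = (3/2)·(-1/2)·(-3/2)/[(1)·(-1)·(-2)] = 9/16
L_2(5/2) = (3/2)·(1/2)·(-3/2)/[(2)·(1)·(-1)] = 9/16
L_3(5/2) = (3/2)·(1/2)·(-1/2)/[(3)·(2)·(1)] = -1/16
Sum: (-1)·(-1/16) + (-18)·(9/16) + (-63)·(9/16) + (-148)·(-1/16) = -145/4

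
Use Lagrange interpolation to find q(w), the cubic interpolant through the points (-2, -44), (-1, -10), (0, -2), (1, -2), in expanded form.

q(w) = 3w^3 - 4w^2 + w - 2

Build the Lagrange basis polynomials:
L_0(w) = (w + 1)w(w - 1) / [-6] = -(1/6)w^3 + (1/6)w
L_1(w) = (w + 2)w(w - 1) / [2] = (1/2)w^3 + (1/2)w^2 - w
L_2(w) = (w + 2)(w + 1)(w - 1) / [-2] = -(1/2)w^3 - w^2 + (1/2)w + 1
L_3(w) = (w + 2)(w + 1)w / [6] = (1/6)w^3 + (1/2)w^2 + (1/3)w
q(w) = (-44)·L_0 + (-10)·L_1 + (-2)·L_2 + (-2)·L_3
  (-44)·L_0(w) = (22/3)w^3 - (22/3)w
  (-10)·L_1(w) = -5w^3 - 5w^2 + 10w
  (-2)·L_2(w) = w^3 + 2w^2 - w - 2
  (-2)·L_3(w) = -(1/3)w^3 - w^2 - (2/3)w
Adding term by term: 3w^3 - 4w^2 + w - 2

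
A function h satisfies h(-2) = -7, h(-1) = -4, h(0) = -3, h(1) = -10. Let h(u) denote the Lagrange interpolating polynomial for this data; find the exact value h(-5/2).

-59/8

Evaluate each Lagrange basis at u = -5/2:
L_0(-5/2) = (-3/2)·(-5/2)·(-7/2)/[(-1)·(-2)·(-3)] = 35/16
L_1(-5/2) = (-1/2)·(-5/2)·(-7/2)/[(1)·(-1)·(-2)] = -35/16
L_2(-5/2) = (-1/2)·(-3/2)·(-7/2)/[(2)·(1)·(-1)] = 21/16
L_3(-5/2) = (-1/2)·(-3/2)·(-5/2)/[(3)·(2)·(1)] = -5/16
Sum: (-7)·(35/16) + (-4)·(-35/16) + (-3)·(21/16) + (-10)·(-5/16) = -59/8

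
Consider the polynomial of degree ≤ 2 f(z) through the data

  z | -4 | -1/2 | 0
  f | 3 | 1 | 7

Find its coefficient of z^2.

22/7

The leading coefficient equals the top divided difference f[-4,-1/2,0].
f[-4,-1/2] = (1 - 3) / (-1/2 - (-4)) = -4/7
f[-1/2,0] = (7 - 1) / (0 - (-1/2)) = 12
f[-4,-1/2,0] = (12 - (-4/7)) / (0 - (-4)) = 22/7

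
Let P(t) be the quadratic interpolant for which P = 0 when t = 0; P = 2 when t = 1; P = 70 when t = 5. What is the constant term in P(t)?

Build the Lagrange basis polynomials:
L_0(t) = (t - 1)(t - 5) / [5] = (1/5)t^2 - (6/5)t + 1
L_1(t) = t(t - 5) / [-4] = -(1/4)t^2 + (5/4)t
L_2(t) = t(t - 1) / [20] = (1/20)t^2 - (1/20)t
P(t) = 0·L_0 + 2·L_1 + 70·L_2
Only the constant term is needed; take it from each L_i and combine:
0·(1) + 2·(0) + 70·(0) = 0

0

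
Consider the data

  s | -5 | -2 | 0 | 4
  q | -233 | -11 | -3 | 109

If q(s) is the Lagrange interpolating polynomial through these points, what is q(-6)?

-411

Evaluate each Lagrange basis at s = -6:
L_0(-6) = (-4)·(-6)·(-10)/[(-3)·(-5)·(-9)] = 16/9
L_1(-6) = (-1)·(-6)·(-10)/[(3)·(-2)·(-6)] = -5/3
L_2(-6) = (-1)·(-4)·(-10)/[(5)·(2)·(-4)] = 1
L_3(-6) = (-1)·(-4)·(-6)/[(9)·(6)·(4)] = -1/9
Sum: (-233)·(16/9) + (-11)·(-5/3) + (-3)·(1) + 109·(-1/9) = -411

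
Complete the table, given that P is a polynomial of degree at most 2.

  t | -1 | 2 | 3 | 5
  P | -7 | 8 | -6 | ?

-125/2

The 3 known values determine P uniquely (degree ≤ 2).
L_0(5) = (3)·(2)/[(-3)·(-4)] = 1/2
L_1(5) = (6)·(2)/[(3)·(-1)] = -4
L_2(5) = (6)·(3)/[(4)·(1)] = 9/2
Sum: (-7)·(1/2) + 8·(-4) + (-6)·(9/2) = -125/2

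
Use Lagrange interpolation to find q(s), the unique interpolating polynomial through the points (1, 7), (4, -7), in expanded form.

L_0(s) = (s - 4) / [-3] = -(1/3)s + 4/3
L_1(s) = (s - 1) / [3] = (1/3)s - 1/3
q(s) = 7·L_0 + (-7)·L_1
  7·L_0(s) = -(7/3)s + 28/3
  (-7)·L_1(s) = -(7/3)s + 7/3
Adding term by term: -(14/3)s + 35/3

q(s) = -(14/3)s + 35/3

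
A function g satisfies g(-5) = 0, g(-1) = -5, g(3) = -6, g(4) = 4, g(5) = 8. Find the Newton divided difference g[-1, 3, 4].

g[-1,3] = (-6 - (-5)) / (3 - (-1)) = -1/4
g[3,4] = (4 - (-6)) / (4 - 3) = 10
g[-1,3,4] = (10 - (-1/4)) / (4 - (-1)) = 41/20

41/20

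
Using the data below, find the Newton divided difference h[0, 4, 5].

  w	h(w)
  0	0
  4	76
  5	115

h[0,4] = (76 - 0) / (4 - 0) = 19
h[4,5] = (115 - 76) / (5 - 4) = 39
h[0,4,5] = (39 - 19) / (5 - 0) = 4

4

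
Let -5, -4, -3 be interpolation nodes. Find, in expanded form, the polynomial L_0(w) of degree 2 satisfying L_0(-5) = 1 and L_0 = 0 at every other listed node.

L_0(w) = (1/2)w^2 + (7/2)w + 6

L_0(w) = (w + 4)(w + 3) / [(-1)·(-2)]
       = (w^2 + 7w + 12) / (2)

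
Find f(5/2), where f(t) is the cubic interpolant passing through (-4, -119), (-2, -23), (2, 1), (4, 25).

23/8

Using Newton's divided-difference form:
f[-4,-2] = (-23 - (-119)) / (-2 - (-4)) = 48
f[-2,2] = (1 - (-23)) / (2 - (-2)) = 6
f[2,4] = (25 - 1) / (4 - 2) = 12
f[-4,-2,2] = (6 - 48) / (2 - (-4)) = -7
f[-2,2,4] = (12 - 6) / (4 - (-2)) = 1
f[-4,-2,2,4] = (1 - (-7)) / (4 - (-4)) = 1
f(5/2) = -119 + 48·(13/2) + (-7)·(13/2)·(9/2) + 1·(13/2)·(9/2)·(1/2) = 23/8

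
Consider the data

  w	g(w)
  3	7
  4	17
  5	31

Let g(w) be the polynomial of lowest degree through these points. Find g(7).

71

Evaluate each Lagrange basis at w = 7:
L_0(7) = (3)·(2)/[(-1)·(-2)] = 3
L_1(7) = (4)·(2)/[(1)·(-1)] = -8
L_2(7) = (4)·(3)/[(2)·(1)] = 6
Sum: 7·(3) + 17·(-8) + 31·(6) = 71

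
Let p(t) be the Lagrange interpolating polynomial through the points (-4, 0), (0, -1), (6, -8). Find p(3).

Evaluate each Lagrange basis at t = 3:
L_0(3) = (3)·(-3)/[(-4)·(-10)] = -9/40
L_1(3) = (7)·(-3)/[(4)·(-6)] = 7/8
L_2(3) = (7)·(3)/[(10)·(6)] = 7/20
Sum: 0 + (-1)·(7/8) + (-8)·(7/20) = -147/40

-147/40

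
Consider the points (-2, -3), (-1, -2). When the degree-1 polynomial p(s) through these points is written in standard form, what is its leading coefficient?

1

Build the Lagrange basis polynomials:
L_0(s) = (s + 1) / [-1] = -s - 1
L_1(s) = (s + 2) / [1] = s + 2
p(s) = (-3)·L_0 + (-2)·L_1
Only the coefficient of s is needed; take it from each L_i and combine:
(-3)·(-1) + (-2)·(1) = 1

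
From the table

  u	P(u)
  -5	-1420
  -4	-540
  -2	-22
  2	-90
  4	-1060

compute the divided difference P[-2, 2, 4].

P[-2,2] = (-90 - (-22)) / (2 - (-2)) = -17
P[2,4] = (-1060 - (-90)) / (4 - 2) = -485
P[-2,2,4] = (-485 - (-17)) / (4 - (-2)) = -78

-78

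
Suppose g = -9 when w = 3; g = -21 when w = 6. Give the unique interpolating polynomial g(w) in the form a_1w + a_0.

L_0(w) = (w - 6) / [-3] = -(1/3)w + 2
L_1(w) = (w - 3) / [3] = (1/3)w - 1
g(w) = (-9)·L_0 + (-21)·L_1
  (-9)·L_0(w) = 3w - 18
  (-21)·L_1(w) = -7w + 21
Adding term by term: -4w + 3

g(w) = -4w + 3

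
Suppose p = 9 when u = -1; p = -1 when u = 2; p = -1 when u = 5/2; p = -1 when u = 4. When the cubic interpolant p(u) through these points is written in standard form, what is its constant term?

59/21

L_0(u) = (u - 2)(u - 5/2)(u - 4) / [-105/2] = -(2/105)u^3 + (17/105)u^2 - (46/105)u + 8/21
L_1(u) = (u + 1)(u - 5/2)(u - 4) / [3] = (1/3)u^3 - (11/6)u^2 + (7/6)u + 10/3
L_2(u) = (u + 1)(u - 2)(u - 4) / [-21/8] = -(8/21)u^3 + (40/21)u^2 - (16/21)u - 64/21
L_3(u) = (u + 1)(u - 2)(u - 5/2) / [15] = (1/15)u^3 - (7/30)u^2 + (1/30)u + 1/3
p(u) = 9·L_0 + (-1)·L_1 + (-1)·L_2 + (-1)·L_3
Only the constant term is needed; take it from each L_i and combine:
9·(8/21) + (-1)·(10/3) + (-1)·(-64/21) + (-1)·(1/3) = 59/21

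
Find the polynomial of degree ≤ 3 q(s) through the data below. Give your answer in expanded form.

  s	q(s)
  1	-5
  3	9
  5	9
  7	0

q(s) = (5/48)s^3 - (43/16)s^2 + (787/48)s - 301/16

Build the Lagrange basis polynomials:
L_0(s) = (s - 3)(s - 5)(s - 7) / [-48] = -(1/48)s^3 + (5/16)s^2 - (71/48)s + 35/16
L_1(s) = (s - 1)(s - 5)(s - 7) / [16] = (1/16)s^3 - (13/16)s^2 + (47/16)s - 35/16
L_2(s) = (s - 1)(s - 3)(s - 7) / [-16] = -(1/16)s^3 + (11/16)s^2 - (31/16)s + 21/16
L_3(s) = (s - 1)(s - 3)(s - 5) / [48] = (1/48)s^3 - (3/16)s^2 + (23/48)s - 5/16
q(s) = (-5)·L_0 + 9·L_1 + 9·L_2 + 0·L_3
  (-5)·L_0(s) = (5/48)s^3 - (25/16)s^2 + (355/48)s - 175/16
  9·L_1(s) = (9/16)s^3 - (117/16)s^2 + (423/16)s - 315/16
  9·L_2(s) = -(9/16)s^3 + (99/16)s^2 - (279/16)s + 189/16
  0·L_3(s) = 0
Adding term by term: (5/48)s^3 - (43/16)s^2 + (787/48)s - 301/16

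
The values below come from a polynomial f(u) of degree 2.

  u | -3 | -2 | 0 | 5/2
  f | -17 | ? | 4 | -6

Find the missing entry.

The 3 known values determine f uniquely (degree ≤ 2).
L_0(-2) = (-2)·(-9/2)/[(-3)·(-11/2)] = 6/11
L_1(-2) = (1)·(-9/2)/[(3)·(-5/2)] = 3/5
L_2(-2) = (1)·(-2)/[(11/2)·(5/2)] = -8/55
Sum: (-17)·(6/11) + 4·(3/5) + (-6)·(-8/55) = -6

-6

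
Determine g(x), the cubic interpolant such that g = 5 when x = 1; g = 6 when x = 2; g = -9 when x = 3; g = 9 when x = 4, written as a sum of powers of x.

Newton's divided differences:
g[1,2] = (6 - 5) / (2 - 1) = 1
g[2,3] = (-9 - 6) / (3 - 2) = -15
g[3,4] = (9 - (-9)) / (4 - 3) = 18
g[1,2,3] = (-15 - 1) / (3 - 1) = -8
g[2,3,4] = (18 - (-15)) / (4 - 2) = 33/2
g[1,2,3,4] = (33/2 - (-8)) / (4 - 1) = 49/6
g(x) = 5 + 1·(x - 1) + (-8)·(x - 1)(x - 2) + (49/6)·(x - 1)(x - 2)(x - 3)
Expanding: g(x) = (49/6)x^3 - 57x^2 + (689/6)x - 61

g(x) = (49/6)x^3 - 57x^2 + (689/6)x - 61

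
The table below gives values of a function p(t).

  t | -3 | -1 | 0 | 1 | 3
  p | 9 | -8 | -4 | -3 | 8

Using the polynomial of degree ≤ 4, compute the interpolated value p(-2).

Evaluate each Lagrange basis at t = -2:
L_0(-2) = (-1)·(-2)·(-3)·(-5)/[(-2)·(-3)·(-4)·(-6)] = 5/24
L_1(-2) = (1)·(-2)·(-3)·(-5)/[(2)·(-1)·(-2)·(-4)] = 15/8
L_2(-2) = (1)·(-1)·(-3)·(-5)/[(3)·(1)·(-1)·(-3)] = -5/3
L_3(-2) = (1)·(-1)·(-2)·(-5)/[(4)·(2)·(1)·(-2)] = 5/8
L_4(-2) = (1)·(-1)·(-2)·(-3)/[(6)·(4)·(3)·(2)] = -1/24
Sum: 9·(5/24) + (-8)·(15/8) + (-4)·(-5/3) + (-3)·(5/8) + 8·(-1/24) = -26/3

-26/3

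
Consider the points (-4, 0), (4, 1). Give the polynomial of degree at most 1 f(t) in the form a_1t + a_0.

Build the Lagrange basis polynomials:
L_0(t) = (t - 4) / [-8] = -(1/8)t + 1/2
L_1(t) = (t + 4) / [8] = (1/8)t + 1/2
f(t) = 0·L_0 + 1·L_1
  0·L_0(t) = 0
  1·L_1(t) = (1/8)t + 1/2
Adding term by term: (1/8)t + 1/2

f(t) = (1/8)t + 1/2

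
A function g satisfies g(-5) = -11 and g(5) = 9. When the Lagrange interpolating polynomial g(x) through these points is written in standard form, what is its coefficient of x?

L_0(x) = (x - 5) / [-10] = -(1/10)x + 1/2
L_1(x) = (x + 5) / [10] = (1/10)x + 1/2
g(x) = (-11)·L_0 + 9·L_1
Only the coefficient of x is needed; take it from each L_i and combine:
(-11)·(-1/10) + 9·(1/10) = 2

2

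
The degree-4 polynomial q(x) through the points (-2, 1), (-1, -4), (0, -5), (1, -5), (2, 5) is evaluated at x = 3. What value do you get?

L_0(3) = (4)·(3)·(2)·(1)/[(-1)·(-2)·(-3)·(-4)] = 1
L_1(3) = (5)·(3)·(2)·(1)/[(1)·(-1)·(-2)·(-3)] = -5
L_2(3) = (5)·(4)·(2)·(1)/[(2)·(1)·(-1)·(-2)] = 10
L_3(3) = (5)·(4)·(3)·(1)/[(3)·(2)·(1)·(-1)] = -10
L_4(3) = (5)·(4)·(3)·(2)/[(4)·(3)·(2)·(1)] = 5
Sum: 1·(1) + (-4)·(-5) + (-5)·(10) + (-5)·(-10) + 5·(5) = 46

46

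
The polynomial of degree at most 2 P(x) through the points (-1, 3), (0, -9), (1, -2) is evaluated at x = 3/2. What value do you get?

69/8

Evaluate each Lagrange basis at x = 3/2:
L_0(3/2) = (3/2)·(1/2)/[(-1)·(-2)] = 3/8
L_1(3/2) = (5/2)·(1/2)/[(1)·(-1)] = -5/4
L_2(3/2) = (5/2)·(3/2)/[(2)·(1)] = 15/8
Sum: 3·(3/8) + (-9)·(-5/4) + (-2)·(15/8) = 69/8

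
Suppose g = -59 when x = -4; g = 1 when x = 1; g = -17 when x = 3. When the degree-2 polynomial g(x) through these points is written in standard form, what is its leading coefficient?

The leading coefficient equals the top divided difference g[-4,1,3].
g[-4,1] = (1 - (-59)) / (1 - (-4)) = 12
g[1,3] = (-17 - 1) / (3 - 1) = -9
g[-4,1,3] = (-9 - 12) / (3 - (-4)) = -3

-3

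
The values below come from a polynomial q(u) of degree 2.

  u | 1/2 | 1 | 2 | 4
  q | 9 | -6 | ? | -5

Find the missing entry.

The 3 known values determine q uniquely (degree ≤ 2).
L_0(2) = (1)·(-2)/[(-1/2)·(-7/2)] = -8/7
L_1(2) = (3/2)·(-2)/[(1/2)·(-3)] = 2
L_2(2) = (3/2)·(1)/[(7/2)·(3)] = 1/7
Sum: 9·(-8/7) + (-6)·(2) + (-5)·(1/7) = -23

-23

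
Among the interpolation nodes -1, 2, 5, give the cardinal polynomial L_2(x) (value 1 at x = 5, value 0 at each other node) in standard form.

L_2(x) = (x + 1)(x - 2) / [(6)·(3)]
       = (x^2 - x - 2) / (18)

L_2(x) = (1/18)x^2 - (1/18)x - 1/9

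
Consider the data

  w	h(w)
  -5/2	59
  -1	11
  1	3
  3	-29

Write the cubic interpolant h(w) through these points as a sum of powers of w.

h(w) = -2w^3 + 3w^2 - 2w + 4

L_0(w) = (w + 1)(w - 1)(w - 3) / [-231/8] = -(8/231)w^3 + (8/77)w^2 + (8/231)w - 8/77
L_1(w) = (w + 5/2)(w - 1)(w - 3) / [12] = (1/12)w^3 - (1/8)w^2 - (7/12)w + 5/8
L_2(w) = (w + 5/2)(w + 1)(w - 3) / [-14] = -(1/14)w^3 - (1/28)w^2 + (4/7)w + 15/28
L_3(w) = (w + 5/2)(w + 1)(w - 1) / [44] = (1/44)w^3 + (5/88)w^2 - (1/44)w - 5/88
h(w) = 59·L_0 + 11·L_1 + 3·L_2 + (-29)·L_3
  59·L_0(w) = -(472/231)w^3 + (472/77)w^2 + (472/231)w - 472/77
  11·L_1(w) = (11/12)w^3 - (11/8)w^2 - (77/12)w + 55/8
  3·L_2(w) = -(3/14)w^3 - (3/28)w^2 + (12/7)w + 45/28
  (-29)·L_3(w) = -(29/44)w^3 - (145/88)w^2 + (29/44)w + 145/88
Adding term by term: -2w^3 + 3w^2 - 2w + 4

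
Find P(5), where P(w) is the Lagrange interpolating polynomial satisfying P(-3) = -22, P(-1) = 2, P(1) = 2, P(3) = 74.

L_0(5) = (6)·(4)·(2)/[(-2)·(-4)·(-6)] = -1
L_1(5) = (8)·(4)·(2)/[(2)·(-2)·(-4)] = 4
L_2(5) = (8)·(6)·(2)/[(4)·(2)·(-2)] = -6
L_3(5) = (8)·(6)·(4)/[(6)·(4)·(2)] = 4
Sum: (-22)·(-1) + 2·(4) + 2·(-6) + 74·(4) = 314

314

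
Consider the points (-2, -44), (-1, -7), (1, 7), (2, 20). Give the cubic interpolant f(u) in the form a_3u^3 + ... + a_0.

f(u) = 3u^3 - 4u^2 + 4u + 4

L_0(u) = (u + 1)(u - 1)(u - 2) / [-12] = -(1/12)u^3 + (1/6)u^2 + (1/12)u - 1/6
L_1(u) = (u + 2)(u - 1)(u - 2) / [6] = (1/6)u^3 - (1/6)u^2 - (2/3)u + 2/3
L_2(u) = (u + 2)(u + 1)(u - 2) / [-6] = -(1/6)u^3 - (1/6)u^2 + (2/3)u + 2/3
L_3(u) = (u + 2)(u + 1)(u - 1) / [12] = (1/12)u^3 + (1/6)u^2 - (1/12)u - 1/6
f(u) = (-44)·L_0 + (-7)·L_1 + 7·L_2 + 20·L_3
  (-44)·L_0(u) = (11/3)u^3 - (22/3)u^2 - (11/3)u + 22/3
  (-7)·L_1(u) = -(7/6)u^3 + (7/6)u^2 + (14/3)u - 14/3
  7·L_2(u) = -(7/6)u^3 - (7/6)u^2 + (14/3)u + 14/3
  20·L_3(u) = (5/3)u^3 + (10/3)u^2 - (5/3)u - 10/3
Adding term by term: 3u^3 - 4u^2 + 4u + 4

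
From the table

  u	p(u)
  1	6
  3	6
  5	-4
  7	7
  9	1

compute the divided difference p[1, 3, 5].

p[1,3] = (6 - 6) / (3 - 1) = 0
p[3,5] = (-4 - 6) / (5 - 3) = -5
p[1,3,5] = (-5 - 0) / (5 - 1) = -5/4

-5/4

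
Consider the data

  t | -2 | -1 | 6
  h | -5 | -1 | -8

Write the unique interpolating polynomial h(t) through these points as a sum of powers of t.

L_0(t) = (t + 1)(t - 6) / [8] = (1/8)t^2 - (5/8)t - 3/4
L_1(t) = (t + 2)(t - 6) / [-7] = -(1/7)t^2 + (4/7)t + 12/7
L_2(t) = (t + 2)(t + 1) / [56] = (1/56)t^2 + (3/56)t + 1/28
h(t) = (-5)·L_0 + (-1)·L_1 + (-8)·L_2
  (-5)·L_0(t) = -(5/8)t^2 + (25/8)t + 15/4
  (-1)·L_1(t) = (1/7)t^2 - (4/7)t - 12/7
  (-8)·L_2(t) = -(1/7)t^2 - (3/7)t - 2/7
Adding term by term: -(5/8)t^2 + (17/8)t + 7/4

h(t) = -(5/8)t^2 + (17/8)t + 7/4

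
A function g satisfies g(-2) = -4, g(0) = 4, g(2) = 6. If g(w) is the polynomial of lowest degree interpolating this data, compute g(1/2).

81/16

L_0(1/2) = (1/2)·(-3/2)/[(-2)·(-4)] = -3/32
L_1(1/2) = (5/2)·(-3/2)/[(2)·(-2)] = 15/16
L_2(1/2) = (5/2)·(1/2)/[(4)·(2)] = 5/32
Sum: (-4)·(-3/32) + 4·(15/16) + 6·(5/32) = 81/16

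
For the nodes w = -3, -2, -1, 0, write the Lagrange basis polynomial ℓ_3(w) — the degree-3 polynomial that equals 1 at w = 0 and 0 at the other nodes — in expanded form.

ℓ_3(w) = (1/6)w^3 + w^2 + (11/6)w + 1

ℓ_3(w) = (w + 3)(w + 2)(w + 1) / [(3)·(2)·(1)]
       = (w^3 + 6w^2 + 11w + 6) / (6)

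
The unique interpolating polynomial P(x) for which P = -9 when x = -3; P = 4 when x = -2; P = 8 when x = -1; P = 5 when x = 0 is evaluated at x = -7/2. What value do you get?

Using Newton's divided-difference form:
P[-3,-2] = (4 - (-9)) / (-2 - (-3)) = 13
P[-2,-1] = (8 - 4) / (-1 - (-2)) = 4
P[-1,0] = (5 - 8) / (0 - (-1)) = -3
P[-3,-2,-1] = (4 - 13) / (-1 - (-3)) = -9/2
P[-2,-1,0] = (-3 - 4) / (0 - (-2)) = -7/2
P[-3,-2,-1,0] = (-7/2 - (-9/2)) / (0 - (-3)) = 1/3
P(-7/2) = -9 + 13·(-1/2) + (-9/2)·(-1/2)·(-3/2) + (1/3)·(-1/2)·(-3/2)·(-5/2) = -39/2

-39/2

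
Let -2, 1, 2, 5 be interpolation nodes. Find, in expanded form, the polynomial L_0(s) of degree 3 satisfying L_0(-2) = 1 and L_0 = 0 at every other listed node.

L_0(s) = (s - 1)(s - 2)(s - 5) / [(-3)·(-4)·(-7)]
       = (s^3 - 8s^2 + 17s - 10) / (-84)

L_0(s) = -(1/84)s^3 + (2/21)s^2 - (17/84)s + 5/42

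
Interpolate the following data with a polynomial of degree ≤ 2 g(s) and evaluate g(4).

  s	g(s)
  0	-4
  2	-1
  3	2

6

Evaluate each Lagrange basis at s = 4:
L_0(4) = (2)·(1)/[(-2)·(-3)] = 1/3
L_1(4) = (4)·(1)/[(2)·(-1)] = -2
L_2(4) = (4)·(2)/[(3)·(1)] = 8/3
Sum: (-4)·(1/3) + (-1)·(-2) + 2·(8/3) = 6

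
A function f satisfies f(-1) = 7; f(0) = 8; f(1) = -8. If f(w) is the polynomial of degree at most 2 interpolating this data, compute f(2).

Evaluate each Lagrange basis at w = 2:
L_0(2) = (2)·(1)/[(-1)·(-2)] = 1
L_1(2) = (3)·(1)/[(1)·(-1)] = -3
L_2(2) = (3)·(2)/[(2)·(1)] = 3
Sum: 7·(1) + 8·(-3) + (-8)·(3) = -41

-41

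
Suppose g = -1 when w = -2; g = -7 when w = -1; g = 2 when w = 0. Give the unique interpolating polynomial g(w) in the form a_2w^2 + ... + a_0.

L_0(w) = (w + 1)w / [2] = (1/2)w^2 + (1/2)w
L_1(w) = (w + 2)w / [-1] = -w^2 - 2w
L_2(w) = (w + 2)(w + 1) / [2] = (1/2)w^2 + (3/2)w + 1
g(w) = (-1)·L_0 + (-7)·L_1 + 2·L_2
  (-1)·L_0(w) = -(1/2)w^2 - (1/2)w
  (-7)·L_1(w) = 7w^2 + 14w
  2·L_2(w) = w^2 + 3w + 2
Adding term by term: (15/2)w^2 + (33/2)w + 2

g(w) = (15/2)w^2 + (33/2)w + 2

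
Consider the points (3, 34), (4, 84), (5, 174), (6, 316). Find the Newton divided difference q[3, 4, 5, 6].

q[3,4] = (84 - 34) / (4 - 3) = 50
q[4,5] = (174 - 84) / (5 - 4) = 90
q[5,6] = (316 - 174) / (6 - 5) = 142
q[3,4,5] = (90 - 50) / (5 - 3) = 20
q[4,5,6] = (142 - 90) / (6 - 4) = 26
q[3,4,5,6] = (26 - 20) / (6 - 3) = 2

2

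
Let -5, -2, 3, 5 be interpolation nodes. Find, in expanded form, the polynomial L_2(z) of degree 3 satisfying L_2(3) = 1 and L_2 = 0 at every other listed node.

L_2(z) = (z + 5)(z + 2)(z - 5) / [(8)·(5)·(-2)]
       = (z^3 + 2z^2 - 25z - 50) / (-80)

L_2(z) = -(1/80)z^3 - (1/40)z^2 + (5/16)z + 5/8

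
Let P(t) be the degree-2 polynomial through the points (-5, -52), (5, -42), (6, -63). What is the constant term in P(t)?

Build the Lagrange basis polynomials:
L_0(t) = (t - 5)(t - 6) / [110] = (1/110)t^2 - (1/10)t + 3/11
L_1(t) = (t + 5)(t - 6) / [-10] = -(1/10)t^2 + (1/10)t + 3
L_2(t) = (t + 5)(t - 5) / [11] = (1/11)t^2 - 25/11
P(t) = (-52)·L_0 + (-42)·L_1 + (-63)·L_2
Only the constant term is needed; take it from each L_i and combine:
(-52)·(3/11) + (-42)·(3) + (-63)·(-25/11) = 3

3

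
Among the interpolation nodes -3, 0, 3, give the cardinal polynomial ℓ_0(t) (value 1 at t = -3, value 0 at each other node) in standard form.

ℓ_0(t) = t(t - 3) / [(-3)·(-6)]
       = (t^2 - 3t) / (18)

ℓ_0(t) = (1/18)t^2 - (1/6)t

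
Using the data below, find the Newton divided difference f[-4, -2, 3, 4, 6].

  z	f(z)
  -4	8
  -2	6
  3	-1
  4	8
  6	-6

-31/280

f[-4,-2] = (6 - 8) / (-2 - (-4)) = -1
f[-2,3] = (-1 - 6) / (3 - (-2)) = -7/5
f[3,4] = (8 - (-1)) / (4 - 3) = 9
f[4,6] = (-6 - 8) / (6 - 4) = -7
f[-4,-2,3] = (-7/5 - (-1)) / (3 - (-4)) = -2/35
f[-2,3,4] = (9 - (-7/5)) / (4 - (-2)) = 26/15
f[3,4,6] = (-7 - 9) / (6 - 3) = -16/3
f[-4,-2,3,4] = (26/15 - (-2/35)) / (4 - (-4)) = 47/210
f[-2,3,4,6] = (-16/3 - 26/15) / (6 - (-2)) = -53/60
f[-4,-2,3,4,6] = (-53/60 - 47/210) / (6 - (-4)) = -31/280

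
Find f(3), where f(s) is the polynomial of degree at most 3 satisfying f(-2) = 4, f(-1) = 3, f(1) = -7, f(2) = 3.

107/3

Evaluate each Lagrange basis at s = 3:
L_0(3) = (4)·(2)·(1)/[(-1)·(-3)·(-4)] = -2/3
L_1(3) = (5)·(2)·(1)/[(1)·(-2)·(-3)] = 5/3
L_2(3) = (5)·(4)·(1)/[(3)·(2)·(-1)] = -10/3
L_3(3) = (5)·(4)·(2)/[(4)·(3)·(1)] = 10/3
Sum: 4·(-2/3) + 3·(5/3) + (-7)·(-10/3) + 3·(10/3) = 107/3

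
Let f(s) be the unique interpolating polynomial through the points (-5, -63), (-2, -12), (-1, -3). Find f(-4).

-42

L_0(-4) = (-2)·(-3)/[(-3)·(-4)] = 1/2
L_1(-4) = (1)·(-3)/[(3)·(-1)] = 1
L_2(-4) = (1)·(-2)/[(4)·(1)] = -1/2
Sum: (-63)·(1/2) + (-12)·(1) + (-3)·(-1/2) = -42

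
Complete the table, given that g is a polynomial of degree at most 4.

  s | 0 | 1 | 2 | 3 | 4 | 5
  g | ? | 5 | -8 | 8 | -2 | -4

The 5 known values determine g uniquely (degree ≤ 4).
Evaluate each Lagrange basis at s = 0:
L_0(0) = (-2)·(-3)·(-4)·(-5)/[(-1)·(-2)·(-3)·(-4)] = 5
L_1(0) = (-1)·(-3)·(-4)·(-5)/[(1)·(-1)·(-2)·(-3)] = -10
L_2(0) = (-1)·(-2)·(-4)·(-5)/[(2)·(1)·(-1)·(-2)] = 10
L_3(0) = (-1)·(-2)·(-3)·(-5)/[(3)·(2)·(1)·(-1)] = -5
L_4(0) = (-1)·(-2)·(-3)·(-4)/[(4)·(3)·(2)·(1)] = 1
Sum: 5·(5) + (-8)·(-10) + 8·(10) + (-2)·(-5) + (-4)·(1) = 191

191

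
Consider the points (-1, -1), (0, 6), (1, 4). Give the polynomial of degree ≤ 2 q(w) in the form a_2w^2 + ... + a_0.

Build the Lagrange basis polynomials:
L_0(w) = w(w - 1) / [2] = (1/2)w^2 - (1/2)w
L_1(w) = (w + 1)(w - 1) / [-1] = -w^2 + 1
L_2(w) = (w + 1)w / [2] = (1/2)w^2 + (1/2)w
q(w) = (-1)·L_0 + 6·L_1 + 4·L_2
  (-1)·L_0(w) = -(1/2)w^2 + (1/2)w
  6·L_1(w) = -6w^2 + 6
  4·L_2(w) = 2w^2 + 2w
Adding term by term: -(9/2)w^2 + (5/2)w + 6

q(w) = -(9/2)w^2 + (5/2)w + 6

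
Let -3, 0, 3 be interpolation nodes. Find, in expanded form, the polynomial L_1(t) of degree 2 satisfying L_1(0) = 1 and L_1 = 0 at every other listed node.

L_1(t) = -(1/9)t^2 + 1

L_1(t) = (t + 3)(t - 3) / [(3)·(-3)]
       = (t^2 - 9) / (-9)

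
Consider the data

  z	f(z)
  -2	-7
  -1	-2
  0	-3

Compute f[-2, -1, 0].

-3

f[-2,-1] = (-2 - (-7)) / (-1 - (-2)) = 5
f[-1,0] = (-3 - (-2)) / (0 - (-1)) = -1
f[-2,-1,0] = (-1 - 5) / (0 - (-2)) = -3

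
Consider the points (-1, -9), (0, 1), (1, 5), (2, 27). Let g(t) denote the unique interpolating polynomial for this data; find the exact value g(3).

L_0(3) = (3)·(2)·(1)/[(-1)·(-2)·(-3)] = -1
L_1(3) = (4)·(2)·(1)/[(1)·(-1)·(-2)] = 4
L_2(3) = (4)·(3)·(1)/[(2)·(1)·(-1)] = -6
L_3(3) = (4)·(3)·(2)/[(3)·(2)·(1)] = 4
Sum: (-9)·(-1) + 1·(4) + 5·(-6) + 27·(4) = 91

91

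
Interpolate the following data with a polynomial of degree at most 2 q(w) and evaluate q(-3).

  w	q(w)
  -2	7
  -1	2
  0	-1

14

Using Newton's divided-difference form:
q[-2,-1] = (2 - 7) / (-1 - (-2)) = -5
q[-1,0] = (-1 - 2) / (0 - (-1)) = -3
q[-2,-1,0] = (-3 - (-5)) / (0 - (-2)) = 1
q(-3) = 7 + (-5)·(-1) + 1·(-1)·(-2) = 14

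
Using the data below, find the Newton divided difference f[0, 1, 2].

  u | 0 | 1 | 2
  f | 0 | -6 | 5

f[0,1] = (-6 - 0) / (1 - 0) = -6
f[1,2] = (5 - (-6)) / (2 - 1) = 11
f[0,1,2] = (11 - (-6)) / (2 - 0) = 17/2

17/2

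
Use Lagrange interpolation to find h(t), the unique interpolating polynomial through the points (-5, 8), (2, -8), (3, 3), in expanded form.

h(t) = (93/56)t^2 + (151/56)t - 561/28

Build the Lagrange basis polynomials:
L_0(t) = (t - 2)(t - 3) / [56] = (1/56)t^2 - (5/56)t + 3/28
L_1(t) = (t + 5)(t - 3) / [-7] = -(1/7)t^2 - (2/7)t + 15/7
L_2(t) = (t + 5)(t - 2) / [8] = (1/8)t^2 + (3/8)t - 5/4
h(t) = 8·L_0 + (-8)·L_1 + 3·L_2
  8·L_0(t) = (1/7)t^2 - (5/7)t + 6/7
  (-8)·L_1(t) = (8/7)t^2 + (16/7)t - 120/7
  3·L_2(t) = (3/8)t^2 + (9/8)t - 15/4
Adding term by term: (93/56)t^2 + (151/56)t - 561/28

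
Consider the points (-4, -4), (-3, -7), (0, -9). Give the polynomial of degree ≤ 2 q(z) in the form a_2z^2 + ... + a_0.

Newton's divided differences:
q[-4,-3] = (-7 - (-4)) / (-3 - (-4)) = -3
q[-3,0] = (-9 - (-7)) / (0 - (-3)) = -2/3
q[-4,-3,0] = (-2/3 - (-3)) / (0 - (-4)) = 7/12
q(z) = -4 + (-3)·(z + 4) + (7/12)·(z + 4)(z + 3)
Expanding: q(z) = (7/12)z^2 + (13/12)z - 9

q(z) = (7/12)z^2 + (13/12)z - 9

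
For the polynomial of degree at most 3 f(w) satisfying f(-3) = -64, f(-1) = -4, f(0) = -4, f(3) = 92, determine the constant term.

-4

Build the Lagrange basis polynomials:
L_0(w) = (w + 1)w(w - 3) / [-36] = -(1/36)w^3 + (1/18)w^2 + (1/12)w
L_1(w) = (w + 3)w(w - 3) / [8] = (1/8)w^3 - (9/8)w
L_2(w) = (w + 3)(w + 1)(w - 3) / [-9] = -(1/9)w^3 - (1/9)w^2 + w + 1
L_3(w) = (w + 3)(w + 1)w / [72] = (1/72)w^3 + (1/18)w^2 + (1/24)w
f(w) = (-64)·L_0 + (-4)·L_1 + (-4)·L_2 + 92·L_3
Only the constant term is needed; take it from each L_i and combine:
(-64)·(0) + (-4)·(0) + (-4)·(1) + 92·(0) = -4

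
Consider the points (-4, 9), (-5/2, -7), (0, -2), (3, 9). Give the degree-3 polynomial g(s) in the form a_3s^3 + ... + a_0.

Newton's divided differences:
g[-4,-5/2] = (-7 - 9) / (-5/2 - (-4)) = -32/3
g[-5/2,0] = (-2 - (-7)) / (0 - (-5/2)) = 2
g[0,3] = (9 - (-2)) / (3 - 0) = 11/3
g[-4,-5/2,0] = (2 - (-32/3)) / (0 - (-4)) = 19/6
g[-5/2,0,3] = (11/3 - 2) / (3 - (-5/2)) = 10/33
g[-4,-5/2,0,3] = (10/33 - 19/6) / (3 - (-4)) = -9/22
g(s) = 9 + (-32/3)·(s + 4) + (19/6)·(s + 4)(s + 5/2) + (-9/22)·(s + 4)(s + 5/2)s
Expanding: g(s) = -(9/22)s^3 + (67/132)s^2 + (769/132)s - 2

g(s) = -(9/22)s^3 + (67/132)s^2 + (769/132)s - 2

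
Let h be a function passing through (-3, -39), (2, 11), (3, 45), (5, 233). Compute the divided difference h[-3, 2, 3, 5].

2

h[-3,2] = (11 - (-39)) / (2 - (-3)) = 10
h[2,3] = (45 - 11) / (3 - 2) = 34
h[3,5] = (233 - 45) / (5 - 3) = 94
h[-3,2,3] = (34 - 10) / (3 - (-3)) = 4
h[2,3,5] = (94 - 34) / (5 - 2) = 20
h[-3,2,3,5] = (20 - 4) / (5 - (-3)) = 2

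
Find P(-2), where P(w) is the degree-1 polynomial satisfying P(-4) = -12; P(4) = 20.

Evaluate each Lagrange basis at w = -2:
L_0(-2) = (-6)/[(-8)] = 3/4
L_1(-2) = (2)/[(8)] = 1/4
Sum: (-12)·(3/4) + 20·(1/4) = -4

-4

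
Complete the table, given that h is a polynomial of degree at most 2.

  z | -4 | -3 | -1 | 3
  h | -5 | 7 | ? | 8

The 3 known values determine h uniquely (degree ≤ 2).
Evaluate each Lagrange basis at z = -1:
L_0(-1) = (2)·(-4)/[(-1)·(-7)] = -8/7
L_1(-1) = (3)·(-4)/[(1)·(-6)] = 2
L_2(-1) = (3)·(2)/[(7)·(6)] = 1/7
Sum: (-5)·(-8/7) + 7·(2) + 8·(1/7) = 146/7

146/7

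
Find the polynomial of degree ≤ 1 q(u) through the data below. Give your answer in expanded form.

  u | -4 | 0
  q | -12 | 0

L_0(u) = u / [-4] = -(1/4)u
L_1(u) = (u + 4) / [4] = (1/4)u + 1
q(u) = (-12)·L_0 + 0·L_1
  (-12)·L_0(u) = 3u
  0·L_1(u) = 0
Adding term by term: 3u

q(u) = 3u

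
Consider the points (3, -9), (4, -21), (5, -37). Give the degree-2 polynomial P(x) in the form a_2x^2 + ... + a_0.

P(x) = -2x^2 + 2x + 3

Newton's divided differences:
P[3,4] = (-21 - (-9)) / (4 - 3) = -12
P[4,5] = (-37 - (-21)) / (5 - 4) = -16
P[3,4,5] = (-16 - (-12)) / (5 - 3) = -2
P(x) = -9 + (-12)·(x - 3) + (-2)·(x - 3)(x - 4)
Expanding: P(x) = -2x^2 + 2x + 3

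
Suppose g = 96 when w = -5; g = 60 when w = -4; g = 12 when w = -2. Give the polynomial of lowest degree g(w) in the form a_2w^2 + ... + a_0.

Build the Lagrange basis polynomials:
L_0(w) = (w + 4)(w + 2) / [3] = (1/3)w^2 + 2w + 8/3
L_1(w) = (w + 5)(w + 2) / [-2] = -(1/2)w^2 - (7/2)w - 5
L_2(w) = (w + 5)(w + 4) / [6] = (1/6)w^2 + (3/2)w + 10/3
g(w) = 96·L_0 + 60·L_1 + 12·L_2
  96·L_0(w) = 32w^2 + 192w + 256
  60·L_1(w) = -30w^2 - 210w - 300
  12·L_2(w) = 2w^2 + 18w + 40
Adding term by term: 4w^2 - 4

g(w) = 4w^2 - 4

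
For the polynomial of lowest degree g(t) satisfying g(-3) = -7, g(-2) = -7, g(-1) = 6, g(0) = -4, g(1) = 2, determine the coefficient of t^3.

51/4

Build the Lagrange basis polynomials:
L_0(t) = (t + 2)(t + 1)t(t - 1) / [24] = (1/24)t^4 + (1/12)t^3 - (1/24)t^2 - (1/12)t
L_1(t) = (t + 3)(t + 1)t(t - 1) / [-6] = -(1/6)t^4 - (1/2)t^3 + (1/6)t^2 + (1/2)t
L_2(t) = (t + 3)(t + 2)t(t - 1) / [4] = (1/4)t^4 + t^3 + (1/4)t^2 - (3/2)t
L_3(t) = (t + 3)(t + 2)(t + 1)(t - 1) / [-6] = -(1/6)t^4 - (5/6)t^3 - (5/6)t^2 + (5/6)t + 1
L_4(t) = (t + 3)(t + 2)(t + 1)t / [24] = (1/24)t^4 + (1/4)t^3 + (11/24)t^2 + (1/4)t
g(t) = (-7)·L_0 + (-7)·L_1 + 6·L_2 + (-4)·L_3 + 2·L_4
Only the coefficient of t^3 is needed; take it from each L_i and combine:
(-7)·(1/12) + (-7)·(-1/2) + 6·(1) + (-4)·(-5/6) + 2·(1/4) = 51/4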